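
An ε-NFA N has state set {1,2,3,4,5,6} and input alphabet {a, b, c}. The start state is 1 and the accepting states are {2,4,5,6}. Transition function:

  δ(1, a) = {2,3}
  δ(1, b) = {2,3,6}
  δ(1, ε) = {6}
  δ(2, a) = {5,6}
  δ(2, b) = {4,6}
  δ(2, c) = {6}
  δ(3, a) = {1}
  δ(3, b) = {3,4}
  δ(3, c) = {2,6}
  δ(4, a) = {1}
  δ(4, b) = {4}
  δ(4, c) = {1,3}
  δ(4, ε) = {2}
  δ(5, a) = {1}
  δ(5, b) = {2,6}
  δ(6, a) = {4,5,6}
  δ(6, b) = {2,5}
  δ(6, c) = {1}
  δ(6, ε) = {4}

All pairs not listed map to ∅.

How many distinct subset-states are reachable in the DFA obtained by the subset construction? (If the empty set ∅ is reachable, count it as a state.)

5

Start state of the DFA: {1,2,4,6} (ε-closure of the NFA start).
{1,2,4,6} --a--> {1,2,3,4,5,6}  [new]
{1,2,4,6} --b--> {2,3,4,5,6}  [new]
{1,2,4,6} --c--> {1,2,3,4,6}  [new]
{1,2,3,4,5,6} --a--> {1,2,3,4,5,6}  [seen]
{1,2,3,4,5,6} --b--> {2,3,4,5,6}  [seen]
{1,2,3,4,5,6} --c--> {1,2,3,4,6}  [seen]
{2,3,4,5,6} --a--> {1,2,4,5,6}  [new]
{2,3,4,5,6} --b--> {2,3,4,5,6}  [seen]
{2,3,4,5,6} --c--> {1,2,3,4,6}  [seen]
{1,2,3,4,6} --a--> {1,2,3,4,5,6}  [seen]
{1,2,3,4,6} --b--> {2,3,4,5,6}  [seen]
{1,2,3,4,6} --c--> {1,2,3,4,6}  [seen]
{1,2,4,5,6} --a--> {1,2,3,4,5,6}  [seen]
{1,2,4,5,6} --b--> {2,3,4,5,6}  [seen]
{1,2,4,5,6} --c--> {1,2,3,4,6}  [seen]
Reachable DFA states: {1,2,4,6}, {1,2,3,4,5,6}, {2,3,4,5,6}, {1,2,3,4,6}, {1,2,4,5,6}.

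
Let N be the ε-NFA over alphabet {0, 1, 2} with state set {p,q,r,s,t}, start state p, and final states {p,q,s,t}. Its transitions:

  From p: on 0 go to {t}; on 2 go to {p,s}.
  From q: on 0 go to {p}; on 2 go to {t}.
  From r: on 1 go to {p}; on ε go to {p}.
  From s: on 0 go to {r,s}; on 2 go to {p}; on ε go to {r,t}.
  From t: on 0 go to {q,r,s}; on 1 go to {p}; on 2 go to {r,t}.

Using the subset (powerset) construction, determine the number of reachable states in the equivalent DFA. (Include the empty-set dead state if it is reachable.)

6

Start state of the DFA: {p} (ε-closure of the NFA start).
{p} --0--> {t}  [new]
{p} --1--> ∅  [new]
{p} --2--> {p,r,s,t}  [new]
{t} --0--> {p,q,r,s,t}  [new]
{t} --1--> {p}  [seen]
{t} --2--> {p,r,t}  [new]
∅ --0--> ∅  [seen]
∅ --1--> ∅  [seen]
∅ --2--> ∅  [seen]
{p,r,s,t} --0--> {p,q,r,s,t}  [seen]
{p,r,s,t} --1--> {p}  [seen]
{p,r,s,t} --2--> {p,r,s,t}  [seen]
{p,q,r,s,t} --0--> {p,q,r,s,t}  [seen]
{p,q,r,s,t} --1--> {p}  [seen]
{p,q,r,s,t} --2--> {p,r,s,t}  [seen]
{p,r,t} --0--> {p,q,r,s,t}  [seen]
{p,r,t} --1--> {p}  [seen]
{p,r,t} --2--> {p,r,s,t}  [seen]
Reachable DFA states: {p}, {t}, ∅, {p,r,s,t}, {p,q,r,s,t}, {p,r,t}.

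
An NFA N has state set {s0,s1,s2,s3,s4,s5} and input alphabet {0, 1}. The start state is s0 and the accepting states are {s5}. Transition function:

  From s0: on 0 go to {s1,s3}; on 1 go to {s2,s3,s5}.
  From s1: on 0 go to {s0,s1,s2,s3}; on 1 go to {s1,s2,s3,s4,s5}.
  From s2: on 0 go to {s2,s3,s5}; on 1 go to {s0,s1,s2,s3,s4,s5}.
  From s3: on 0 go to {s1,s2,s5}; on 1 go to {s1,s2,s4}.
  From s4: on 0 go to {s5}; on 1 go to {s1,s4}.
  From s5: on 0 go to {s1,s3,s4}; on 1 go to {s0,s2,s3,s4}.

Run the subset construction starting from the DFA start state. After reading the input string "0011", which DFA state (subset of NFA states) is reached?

Start: {s0}.
δ(s0,0) = {s1,s3}.
Union: {s1,s3}.
After 0: {s1,s3}.
δ(s1,0) = {s0,s1,s2,s3}; δ(s3,0) = {s1,s2,s5}.
Union: {s0,s1,s2,s3,s5}.
After 0: {s0,s1,s2,s3,s5}.
δ(s0,1) = {s2,s3,s5}; δ(s1,1) = {s1,s2,s3,s4,s5}; δ(s2,1) = {s0,s1,s2,s3,s4,s5}; δ(s3,1) = {s1,s2,s4}; δ(s5,1) = {s0,s2,s3,s4}.
Union: {s0,s1,s2,s3,s4,s5}.
After 1: {s0,s1,s2,s3,s4,s5}.
δ(s0,1) = {s2,s3,s5}; δ(s1,1) = {s1,s2,s3,s4,s5}; δ(s2,1) = {s0,s1,s2,s3,s4,s5}; δ(s3,1) = {s1,s2,s4}; δ(s4,1) = {s1,s4}; δ(s5,1) = {s0,s2,s3,s4}.
Union: {s0,s1,s2,s3,s4,s5}.
After 1: {s0,s1,s2,s3,s4,s5}.

{s0,s1,s2,s3,s4,s5}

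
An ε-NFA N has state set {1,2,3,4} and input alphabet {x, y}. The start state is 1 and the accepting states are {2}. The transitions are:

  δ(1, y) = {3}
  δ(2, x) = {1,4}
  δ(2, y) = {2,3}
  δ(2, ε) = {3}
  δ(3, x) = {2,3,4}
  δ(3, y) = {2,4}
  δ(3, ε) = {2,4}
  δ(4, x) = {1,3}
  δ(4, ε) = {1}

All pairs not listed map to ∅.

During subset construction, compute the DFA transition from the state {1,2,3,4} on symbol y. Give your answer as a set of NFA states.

δ(1,y) = {3}; δ(2,y) = {2,3}; δ(3,y) = {2,4}; δ(4,y) = ∅.
Union: {2,3,4}.
ε-closure gives {1,2,3,4}.

{1,2,3,4}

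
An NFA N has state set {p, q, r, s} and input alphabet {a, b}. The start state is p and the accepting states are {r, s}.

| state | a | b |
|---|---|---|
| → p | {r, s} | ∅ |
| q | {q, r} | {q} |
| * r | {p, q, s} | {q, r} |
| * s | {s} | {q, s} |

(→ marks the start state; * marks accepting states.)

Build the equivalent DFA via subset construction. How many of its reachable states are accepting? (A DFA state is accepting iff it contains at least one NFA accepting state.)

Start state of the DFA: {p}.
{p} --a--> {r, s}  [new]
{p} --b--> ∅  [new]
{r, s} --a--> {p, q, s}  [new]
{r, s} --b--> {q, r, s}  [new]
∅ --a--> ∅  [seen]
∅ --b--> ∅  [seen]
{p, q, s} --a--> {q, r, s}  [seen]
{p, q, s} --b--> {q, s}  [new]
{q, r, s} --a--> {p, q, r, s}  [new]
{q, r, s} --b--> {q, r, s}  [seen]
{q, s} --a--> {q, r, s}  [seen]
{q, s} --b--> {q, s}  [seen]
{p, q, r, s} --a--> {p, q, r, s}  [seen]
{p, q, r, s} --b--> {q, r, s}  [seen]
Reachable DFA states: {p}, {r, s}, ∅, {p, q, s}, {q, r, s}, {q, s}, {p, q, r, s}.
Accepting DFA states (contain an NFA accepting state): {r, s}, {p, q, s}, {q, r, s}, {q, s}, {p, q, r, s}.

5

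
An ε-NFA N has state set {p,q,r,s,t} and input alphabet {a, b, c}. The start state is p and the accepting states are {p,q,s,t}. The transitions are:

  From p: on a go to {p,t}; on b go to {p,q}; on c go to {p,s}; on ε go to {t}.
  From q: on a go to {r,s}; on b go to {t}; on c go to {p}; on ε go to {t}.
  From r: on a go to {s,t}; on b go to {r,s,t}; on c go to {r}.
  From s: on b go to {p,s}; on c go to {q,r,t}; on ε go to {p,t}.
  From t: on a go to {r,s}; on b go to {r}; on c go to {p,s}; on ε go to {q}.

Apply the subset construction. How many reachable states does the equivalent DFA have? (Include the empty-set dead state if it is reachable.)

4

Start state of the DFA: {p,q,t} (ε-closure of the NFA start).
{p,q,t} --a--> {p,q,r,s,t}  [new]
{p,q,t} --b--> {p,q,r,t}  [new]
{p,q,t} --c--> {p,q,s,t}  [new]
{p,q,r,s,t} --a--> {p,q,r,s,t}  [seen]
{p,q,r,s,t} --b--> {p,q,r,s,t}  [seen]
{p,q,r,s,t} --c--> {p,q,r,s,t}  [seen]
{p,q,r,t} --a--> {p,q,r,s,t}  [seen]
{p,q,r,t} --b--> {p,q,r,s,t}  [seen]
{p,q,r,t} --c--> {p,q,r,s,t}  [seen]
{p,q,s,t} --a--> {p,q,r,s,t}  [seen]
{p,q,s,t} --b--> {p,q,r,s,t}  [seen]
{p,q,s,t} --c--> {p,q,r,s,t}  [seen]
Reachable DFA states: {p,q,t}, {p,q,r,s,t}, {p,q,r,t}, {p,q,s,t}.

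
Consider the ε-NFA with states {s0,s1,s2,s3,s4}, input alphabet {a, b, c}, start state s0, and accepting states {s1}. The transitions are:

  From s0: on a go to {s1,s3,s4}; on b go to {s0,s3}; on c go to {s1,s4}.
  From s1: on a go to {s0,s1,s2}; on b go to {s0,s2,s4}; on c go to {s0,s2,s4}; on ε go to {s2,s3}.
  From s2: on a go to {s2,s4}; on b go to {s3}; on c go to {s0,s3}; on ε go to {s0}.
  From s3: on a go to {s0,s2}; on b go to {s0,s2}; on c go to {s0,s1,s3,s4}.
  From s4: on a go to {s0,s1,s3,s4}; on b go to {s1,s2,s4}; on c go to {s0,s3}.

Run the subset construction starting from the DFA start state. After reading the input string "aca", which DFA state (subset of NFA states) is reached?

Start: {s0}.
δ(s0,a) = {s1,s3,s4}.
Union: {s1,s3,s4}.
ε-closure gives {s0,s1,s2,s3,s4}.
After a: {s0,s1,s2,s3,s4}.
δ(s0,c) = {s1,s4}; δ(s1,c) = {s0,s2,s4}; δ(s2,c) = {s0,s3}; δ(s3,c) = {s0,s1,s3,s4}; δ(s4,c) = {s0,s3}.
Union: {s0,s1,s2,s3,s4}.
After c: {s0,s1,s2,s3,s4}.
δ(s0,a) = {s1,s3,s4}; δ(s1,a) = {s0,s1,s2}; δ(s2,a) = {s2,s4}; δ(s3,a) = {s0,s2}; δ(s4,a) = {s0,s1,s3,s4}.
Union: {s0,s1,s2,s3,s4}.
After a: {s0,s1,s2,s3,s4}.

{s0,s1,s2,s3,s4}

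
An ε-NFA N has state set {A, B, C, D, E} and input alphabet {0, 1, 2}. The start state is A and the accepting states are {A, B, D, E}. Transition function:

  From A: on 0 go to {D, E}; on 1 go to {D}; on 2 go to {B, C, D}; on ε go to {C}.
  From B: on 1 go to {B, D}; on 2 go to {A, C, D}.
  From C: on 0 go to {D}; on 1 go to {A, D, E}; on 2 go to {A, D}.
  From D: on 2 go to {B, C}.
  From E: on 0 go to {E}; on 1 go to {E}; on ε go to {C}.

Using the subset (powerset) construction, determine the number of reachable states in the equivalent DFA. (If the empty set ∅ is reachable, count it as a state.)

Start state of the DFA: {A, C} (ε-closure of the NFA start).
{A, C} --0--> {C, D, E}  [new]
{A, C} --1--> {A, C, D, E}  [new]
{A, C} --2--> {A, B, C, D}  [new]
{C, D, E} --0--> {C, D, E}  [seen]
{C, D, E} --1--> {A, C, D, E}  [seen]
{C, D, E} --2--> {A, B, C, D}  [seen]
{A, C, D, E} --0--> {C, D, E}  [seen]
{A, C, D, E} --1--> {A, C, D, E}  [seen]
{A, C, D, E} --2--> {A, B, C, D}  [seen]
{A, B, C, D} --0--> {C, D, E}  [seen]
{A, B, C, D} --1--> {A, B, C, D, E}  [new]
{A, B, C, D} --2--> {A, B, C, D}  [seen]
{A, B, C, D, E} --0--> {C, D, E}  [seen]
{A, B, C, D, E} --1--> {A, B, C, D, E}  [seen]
{A, B, C, D, E} --2--> {A, B, C, D}  [seen]
Reachable DFA states: {A, C}, {C, D, E}, {A, C, D, E}, {A, B, C, D}, {A, B, C, D, E}.

5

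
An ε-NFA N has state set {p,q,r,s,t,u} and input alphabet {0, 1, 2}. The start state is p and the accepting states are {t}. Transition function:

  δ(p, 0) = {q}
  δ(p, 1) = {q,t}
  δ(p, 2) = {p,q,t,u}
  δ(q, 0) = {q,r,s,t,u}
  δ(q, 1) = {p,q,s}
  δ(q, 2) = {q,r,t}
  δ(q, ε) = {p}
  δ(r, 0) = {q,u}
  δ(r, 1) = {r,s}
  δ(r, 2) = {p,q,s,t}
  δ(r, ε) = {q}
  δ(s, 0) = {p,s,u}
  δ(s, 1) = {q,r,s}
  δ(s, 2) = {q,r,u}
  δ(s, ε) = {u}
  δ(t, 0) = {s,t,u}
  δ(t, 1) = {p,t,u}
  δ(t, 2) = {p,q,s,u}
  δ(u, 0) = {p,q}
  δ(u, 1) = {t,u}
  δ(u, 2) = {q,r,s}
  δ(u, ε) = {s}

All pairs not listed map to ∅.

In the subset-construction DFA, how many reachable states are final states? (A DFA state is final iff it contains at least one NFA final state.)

3

Start state of the DFA: {p} (ε-closure of the NFA start).
{p} --0--> {p,q}  [new]
{p} --1--> {p,q,t}  [new]
{p} --2--> {p,q,s,t,u}  [new]
{p,q} --0--> {p,q,r,s,t,u}  [new]
{p,q} --1--> {p,q,s,t,u}  [seen]
{p,q} --2--> {p,q,r,s,t,u}  [seen]
{p,q,t} --0--> {p,q,r,s,t,u}  [seen]
{p,q,t} --1--> {p,q,s,t,u}  [seen]
{p,q,t} --2--> {p,q,r,s,t,u}  [seen]
{p,q,s,t,u} --0--> {p,q,r,s,t,u}  [seen]
{p,q,s,t,u} --1--> {p,q,r,s,t,u}  [seen]
{p,q,s,t,u} --2--> {p,q,r,s,t,u}  [seen]
{p,q,r,s,t,u} --0--> {p,q,r,s,t,u}  [seen]
{p,q,r,s,t,u} --1--> {p,q,r,s,t,u}  [seen]
{p,q,r,s,t,u} --2--> {p,q,r,s,t,u}  [seen]
Reachable DFA states: {p}, {p,q}, {p,q,t}, {p,q,s,t,u}, {p,q,r,s,t,u}.
Accepting DFA states (contain an NFA accepting state): {p,q,t}, {p,q,s,t,u}, {p,q,r,s,t,u}.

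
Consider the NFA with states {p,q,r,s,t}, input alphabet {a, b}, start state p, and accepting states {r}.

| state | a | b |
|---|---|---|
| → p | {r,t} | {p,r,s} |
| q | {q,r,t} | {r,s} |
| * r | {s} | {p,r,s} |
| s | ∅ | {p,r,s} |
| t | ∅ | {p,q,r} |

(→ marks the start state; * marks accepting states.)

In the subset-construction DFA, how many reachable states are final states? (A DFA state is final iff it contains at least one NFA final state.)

Start state of the DFA: {p}.
{p} --a--> {r,t}  [new]
{p} --b--> {p,r,s}  [new]
{r,t} --a--> {s}  [new]
{r,t} --b--> {p,q,r,s}  [new]
{p,r,s} --a--> {r,s,t}  [new]
{p,r,s} --b--> {p,r,s}  [seen]
{s} --a--> ∅  [new]
{s} --b--> {p,r,s}  [seen]
{p,q,r,s} --a--> {q,r,s,t}  [new]
{p,q,r,s} --b--> {p,r,s}  [seen]
{r,s,t} --a--> {s}  [seen]
{r,s,t} --b--> {p,q,r,s}  [seen]
∅ --a--> ∅  [seen]
∅ --b--> ∅  [seen]
{q,r,s,t} --a--> {q,r,s,t}  [seen]
{q,r,s,t} --b--> {p,q,r,s}  [seen]
Reachable DFA states: {p}, {r,t}, {p,r,s}, {s}, {p,q,r,s}, {r,s,t}, ∅, {q,r,s,t}.
Accepting DFA states (contain an NFA accepting state): {r,t}, {p,r,s}, {p,q,r,s}, {r,s,t}, {q,r,s,t}.

5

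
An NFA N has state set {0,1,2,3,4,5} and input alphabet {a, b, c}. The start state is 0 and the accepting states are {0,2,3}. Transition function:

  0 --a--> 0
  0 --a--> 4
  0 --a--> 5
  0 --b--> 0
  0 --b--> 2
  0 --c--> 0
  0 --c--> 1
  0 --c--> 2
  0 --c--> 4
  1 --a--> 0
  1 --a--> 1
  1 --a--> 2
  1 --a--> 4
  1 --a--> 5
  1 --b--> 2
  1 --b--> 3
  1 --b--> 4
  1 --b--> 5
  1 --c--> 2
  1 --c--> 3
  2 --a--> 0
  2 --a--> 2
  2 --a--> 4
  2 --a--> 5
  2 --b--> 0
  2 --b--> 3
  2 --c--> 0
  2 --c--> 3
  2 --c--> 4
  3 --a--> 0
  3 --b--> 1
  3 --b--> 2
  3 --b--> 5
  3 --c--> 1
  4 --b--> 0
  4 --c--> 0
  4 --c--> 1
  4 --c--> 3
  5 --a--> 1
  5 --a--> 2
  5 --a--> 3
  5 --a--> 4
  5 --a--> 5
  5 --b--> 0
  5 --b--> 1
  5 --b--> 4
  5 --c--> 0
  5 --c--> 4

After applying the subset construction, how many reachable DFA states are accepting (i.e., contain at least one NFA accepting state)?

11

Start state of the DFA: {0}.
{0} --a--> {0,4,5}  [new]
{0} --b--> {0,2}  [new]
{0} --c--> {0,1,2,4}  [new]
{0,4,5} --a--> {0,1,2,3,4,5}  [new]
{0,4,5} --b--> {0,1,2,4}  [seen]
{0,4,5} --c--> {0,1,2,3,4}  [new]
{0,2} --a--> {0,2,4,5}  [new]
{0,2} --b--> {0,2,3}  [new]
{0,2} --c--> {0,1,2,3,4}  [seen]
{0,1,2,4} --a--> {0,1,2,4,5}  [new]
{0,1,2,4} --b--> {0,2,3,4,5}  [new]
{0,1,2,4} --c--> {0,1,2,3,4}  [seen]
{0,1,2,3,4,5} --a--> {0,1,2,3,4,5}  [seen]
{0,1,2,3,4,5} --b--> {0,1,2,3,4,5}  [seen]
{0,1,2,3,4,5} --c--> {0,1,2,3,4}  [seen]
{0,1,2,3,4} --a--> {0,1,2,4,5}  [seen]
{0,1,2,3,4} --b--> {0,1,2,3,4,5}  [seen]
{0,1,2,3,4} --c--> {0,1,2,3,4}  [seen]
{0,2,4,5} --a--> {0,1,2,3,4,5}  [seen]
{0,2,4,5} --b--> {0,1,2,3,4}  [seen]
{0,2,4,5} --c--> {0,1,2,3,4}  [seen]
{0,2,3} --a--> {0,2,4,5}  [seen]
{0,2,3} --b--> {0,1,2,3,5}  [new]
{0,2,3} --c--> {0,1,2,3,4}  [seen]
{0,1,2,4,5} --a--> {0,1,2,3,4,5}  [seen]
{0,1,2,4,5} --b--> {0,1,2,3,4,5}  [seen]
{0,1,2,4,5} --c--> {0,1,2,3,4}  [seen]
{0,2,3,4,5} --a--> {0,1,2,3,4,5}  [seen]
{0,2,3,4,5} --b--> {0,1,2,3,4,5}  [seen]
{0,2,3,4,5} --c--> {0,1,2,3,4}  [seen]
{0,1,2,3,5} --a--> {0,1,2,3,4,5}  [seen]
{0,1,2,3,5} --b--> {0,1,2,3,4,5}  [seen]
{0,1,2,3,5} --c--> {0,1,2,3,4}  [seen]
Reachable DFA states: {0}, {0,4,5}, {0,2}, {0,1,2,4}, {0,1,2,3,4,5}, {0,1,2,3,4}, {0,2,4,5}, {0,2,3}, {0,1,2,4,5}, {0,2,3,4,5}, {0,1,2,3,5}.
Accepting DFA states (contain an NFA accepting state): {0}, {0,4,5}, {0,2}, {0,1,2,4}, {0,1,2,3,4,5}, {0,1,2,3,4}, {0,2,4,5}, {0,2,3}, {0,1,2,4,5}, {0,2,3,4,5}, {0,1,2,3,5}.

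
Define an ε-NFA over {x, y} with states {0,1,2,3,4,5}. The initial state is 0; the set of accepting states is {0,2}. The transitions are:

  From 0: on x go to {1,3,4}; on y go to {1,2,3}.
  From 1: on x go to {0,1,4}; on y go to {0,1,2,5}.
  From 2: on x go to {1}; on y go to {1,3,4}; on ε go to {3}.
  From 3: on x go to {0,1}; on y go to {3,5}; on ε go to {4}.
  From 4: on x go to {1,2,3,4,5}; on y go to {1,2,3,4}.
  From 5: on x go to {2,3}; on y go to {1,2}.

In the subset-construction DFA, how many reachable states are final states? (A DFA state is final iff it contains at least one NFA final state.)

Start state of the DFA: {0} (ε-closure of the NFA start).
{0} --x--> {1,3,4}  [new]
{0} --y--> {1,2,3,4}  [new]
{1,3,4} --x--> {0,1,2,3,4,5}  [new]
{1,3,4} --y--> {0,1,2,3,4,5}  [seen]
{1,2,3,4} --x--> {0,1,2,3,4,5}  [seen]
{1,2,3,4} --y--> {0,1,2,3,4,5}  [seen]
{0,1,2,3,4,5} --x--> {0,1,2,3,4,5}  [seen]
{0,1,2,3,4,5} --y--> {0,1,2,3,4,5}  [seen]
Reachable DFA states: {0}, {1,3,4}, {1,2,3,4}, {0,1,2,3,4,5}.
Accepting DFA states (contain an NFA accepting state): {0}, {1,2,3,4}, {0,1,2,3,4,5}.

3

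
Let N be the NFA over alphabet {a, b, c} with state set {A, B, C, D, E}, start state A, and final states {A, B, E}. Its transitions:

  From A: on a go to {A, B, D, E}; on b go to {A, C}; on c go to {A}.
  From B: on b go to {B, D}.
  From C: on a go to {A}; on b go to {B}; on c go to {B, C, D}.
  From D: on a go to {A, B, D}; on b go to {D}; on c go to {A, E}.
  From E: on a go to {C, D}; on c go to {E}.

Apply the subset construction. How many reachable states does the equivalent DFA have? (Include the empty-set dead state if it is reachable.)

Start state of the DFA: {A}.
{A} --a--> {A, B, D, E}  [new]
{A} --b--> {A, C}  [new]
{A} --c--> {A}  [seen]
{A, B, D, E} --a--> {A, B, C, D, E}  [new]
{A, B, D, E} --b--> {A, B, C, D}  [new]
{A, B, D, E} --c--> {A, E}  [new]
{A, C} --a--> {A, B, D, E}  [seen]
{A, C} --b--> {A, B, C}  [new]
{A, C} --c--> {A, B, C, D}  [seen]
{A, B, C, D, E} --a--> {A, B, C, D, E}  [seen]
{A, B, C, D, E} --b--> {A, B, C, D}  [seen]
{A, B, C, D, E} --c--> {A, B, C, D, E}  [seen]
{A, B, C, D} --a--> {A, B, D, E}  [seen]
{A, B, C, D} --b--> {A, B, C, D}  [seen]
{A, B, C, D} --c--> {A, B, C, D, E}  [seen]
{A, E} --a--> {A, B, C, D, E}  [seen]
{A, E} --b--> {A, C}  [seen]
{A, E} --c--> {A, E}  [seen]
{A, B, C} --a--> {A, B, D, E}  [seen]
{A, B, C} --b--> {A, B, C, D}  [seen]
{A, B, C} --c--> {A, B, C, D}  [seen]
Reachable DFA states: {A}, {A, B, D, E}, {A, C}, {A, B, C, D, E}, {A, B, C, D}, {A, E}, {A, B, C}.

7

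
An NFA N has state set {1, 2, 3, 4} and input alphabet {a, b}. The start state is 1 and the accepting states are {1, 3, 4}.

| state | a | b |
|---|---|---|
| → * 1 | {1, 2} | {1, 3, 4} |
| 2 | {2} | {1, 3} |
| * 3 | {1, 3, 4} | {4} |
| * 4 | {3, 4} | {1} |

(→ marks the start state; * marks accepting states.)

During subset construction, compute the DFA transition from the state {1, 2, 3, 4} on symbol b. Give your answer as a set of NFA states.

δ(1,b) = {1, 3, 4}; δ(2,b) = {1, 3}; δ(3,b) = {4}; δ(4,b) = {1}.
Union: {1, 3, 4}.

{1, 3, 4}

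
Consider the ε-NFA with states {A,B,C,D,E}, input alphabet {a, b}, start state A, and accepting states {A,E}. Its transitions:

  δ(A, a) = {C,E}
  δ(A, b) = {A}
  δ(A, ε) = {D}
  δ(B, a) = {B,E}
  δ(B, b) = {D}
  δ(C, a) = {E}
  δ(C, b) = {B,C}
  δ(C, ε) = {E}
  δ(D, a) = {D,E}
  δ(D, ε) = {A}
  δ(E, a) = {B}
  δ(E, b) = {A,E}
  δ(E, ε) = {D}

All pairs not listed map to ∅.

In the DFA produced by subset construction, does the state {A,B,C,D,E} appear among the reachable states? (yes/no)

yes

Start state of the DFA: {A,D} (ε-closure of the NFA start).
{A,D} --a--> {A,C,D,E}  [new]
{A,D} --b--> {A,D}  [seen]
{A,C,D,E} --a--> {A,B,C,D,E}  [new]
{A,C,D,E} --b--> {A,B,C,D,E}  [seen]
{A,B,C,D,E} --a--> {A,B,C,D,E}  [seen]
{A,B,C,D,E} --b--> {A,B,C,D,E}  [seen]
Reachable DFA states: {A,D}, {A,C,D,E}, {A,B,C,D,E}.
{A,B,C,D,E} is among them.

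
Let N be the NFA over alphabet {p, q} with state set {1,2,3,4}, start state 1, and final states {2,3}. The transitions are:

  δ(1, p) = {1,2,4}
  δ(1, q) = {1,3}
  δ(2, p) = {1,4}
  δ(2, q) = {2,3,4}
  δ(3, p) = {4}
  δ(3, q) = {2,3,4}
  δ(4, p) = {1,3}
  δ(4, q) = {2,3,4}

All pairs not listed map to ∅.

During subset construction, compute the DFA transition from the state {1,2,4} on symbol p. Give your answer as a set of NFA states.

{1,2,3,4}

δ(1,p) = {1,2,4}; δ(2,p) = {1,4}; δ(4,p) = {1,3}.
Union: {1,2,3,4}.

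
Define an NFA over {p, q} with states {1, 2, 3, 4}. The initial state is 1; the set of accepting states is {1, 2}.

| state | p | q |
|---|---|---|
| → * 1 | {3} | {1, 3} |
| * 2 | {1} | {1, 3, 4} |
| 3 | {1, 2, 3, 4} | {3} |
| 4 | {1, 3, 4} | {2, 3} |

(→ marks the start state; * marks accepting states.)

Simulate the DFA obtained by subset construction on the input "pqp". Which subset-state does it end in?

{1, 2, 3, 4}

Start: {1}.
δ(1,p) = {3}.
Union: {3}.
After p: {3}.
δ(3,q) = {3}.
Union: {3}.
After q: {3}.
δ(3,p) = {1, 2, 3, 4}.
Union: {1, 2, 3, 4}.
After p: {1, 2, 3, 4}.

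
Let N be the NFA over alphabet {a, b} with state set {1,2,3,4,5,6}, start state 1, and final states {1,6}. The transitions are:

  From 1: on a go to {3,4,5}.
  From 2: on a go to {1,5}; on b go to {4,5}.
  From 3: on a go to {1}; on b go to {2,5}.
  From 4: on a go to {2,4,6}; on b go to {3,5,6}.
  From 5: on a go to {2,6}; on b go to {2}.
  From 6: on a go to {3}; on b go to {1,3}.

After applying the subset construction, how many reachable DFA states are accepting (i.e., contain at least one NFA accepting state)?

Start state of the DFA: {1}.
{1} --a--> {3,4,5}  [new]
{1} --b--> ∅  [new]
{3,4,5} --a--> {1,2,4,6}  [new]
{3,4,5} --b--> {2,3,5,6}  [new]
∅ --a--> ∅  [seen]
∅ --b--> ∅  [seen]
{1,2,4,6} --a--> {1,2,3,4,5,6}  [new]
{1,2,4,6} --b--> {1,3,4,5,6}  [new]
{2,3,5,6} --a--> {1,2,3,5,6}  [new]
{2,3,5,6} --b--> {1,2,3,4,5}  [new]
{1,2,3,4,5,6} --a--> {1,2,3,4,5,6}  [seen]
{1,2,3,4,5,6} --b--> {1,2,3,4,5,6}  [seen]
{1,3,4,5,6} --a--> {1,2,3,4,5,6}  [seen]
{1,3,4,5,6} --b--> {1,2,3,5,6}  [seen]
{1,2,3,5,6} --a--> {1,2,3,4,5,6}  [seen]
{1,2,3,5,6} --b--> {1,2,3,4,5}  [seen]
{1,2,3,4,5} --a--> {1,2,3,4,5,6}  [seen]
{1,2,3,4,5} --b--> {2,3,4,5,6}  [new]
{2,3,4,5,6} --a--> {1,2,3,4,5,6}  [seen]
{2,3,4,5,6} --b--> {1,2,3,4,5,6}  [seen]
Reachable DFA states: {1}, {3,4,5}, ∅, {1,2,4,6}, {2,3,5,6}, {1,2,3,4,5,6}, {1,3,4,5,6}, {1,2,3,5,6}, {1,2,3,4,5}, {2,3,4,5,6}.
Accepting DFA states (contain an NFA accepting state): {1}, {1,2,4,6}, {2,3,5,6}, {1,2,3,4,5,6}, {1,3,4,5,6}, {1,2,3,5,6}, {1,2,3,4,5}, {2,3,4,5,6}.

8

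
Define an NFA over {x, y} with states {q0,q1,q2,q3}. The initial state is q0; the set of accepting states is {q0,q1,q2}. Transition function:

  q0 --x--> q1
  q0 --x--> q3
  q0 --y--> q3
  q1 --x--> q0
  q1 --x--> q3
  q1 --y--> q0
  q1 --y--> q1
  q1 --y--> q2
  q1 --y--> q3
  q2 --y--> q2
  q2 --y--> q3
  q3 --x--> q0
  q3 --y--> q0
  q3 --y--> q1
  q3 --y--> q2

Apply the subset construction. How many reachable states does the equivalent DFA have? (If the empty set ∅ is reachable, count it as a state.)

7

Start state of the DFA: {q0}.
{q0} --x--> {q1,q3}  [new]
{q0} --y--> {q3}  [new]
{q1,q3} --x--> {q0,q3}  [new]
{q1,q3} --y--> {q0,q1,q2,q3}  [new]
{q3} --x--> {q0}  [seen]
{q3} --y--> {q0,q1,q2}  [new]
{q0,q3} --x--> {q0,q1,q3}  [new]
{q0,q3} --y--> {q0,q1,q2,q3}  [seen]
{q0,q1,q2,q3} --x--> {q0,q1,q3}  [seen]
{q0,q1,q2,q3} --y--> {q0,q1,q2,q3}  [seen]
{q0,q1,q2} --x--> {q0,q1,q3}  [seen]
{q0,q1,q2} --y--> {q0,q1,q2,q3}  [seen]
{q0,q1,q3} --x--> {q0,q1,q3}  [seen]
{q0,q1,q3} --y--> {q0,q1,q2,q3}  [seen]
Reachable DFA states: {q0}, {q1,q3}, {q3}, {q0,q3}, {q0,q1,q2,q3}, {q0,q1,q2}, {q0,q1,q3}.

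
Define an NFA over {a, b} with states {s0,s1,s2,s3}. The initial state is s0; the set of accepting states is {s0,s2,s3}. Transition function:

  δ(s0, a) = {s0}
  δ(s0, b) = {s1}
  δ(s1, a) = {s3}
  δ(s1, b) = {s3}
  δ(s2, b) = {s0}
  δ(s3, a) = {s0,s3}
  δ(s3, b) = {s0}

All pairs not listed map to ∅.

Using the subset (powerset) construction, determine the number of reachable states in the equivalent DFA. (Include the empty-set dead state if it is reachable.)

6

Start state of the DFA: {s0}.
{s0} --a--> {s0}  [seen]
{s0} --b--> {s1}  [new]
{s1} --a--> {s3}  [new]
{s1} --b--> {s3}  [seen]
{s3} --a--> {s0,s3}  [new]
{s3} --b--> {s0}  [seen]
{s0,s3} --a--> {s0,s3}  [seen]
{s0,s3} --b--> {s0,s1}  [new]
{s0,s1} --a--> {s0,s3}  [seen]
{s0,s1} --b--> {s1,s3}  [new]
{s1,s3} --a--> {s0,s3}  [seen]
{s1,s3} --b--> {s0,s3}  [seen]
Reachable DFA states: {s0}, {s1}, {s3}, {s0,s3}, {s0,s1}, {s1,s3}.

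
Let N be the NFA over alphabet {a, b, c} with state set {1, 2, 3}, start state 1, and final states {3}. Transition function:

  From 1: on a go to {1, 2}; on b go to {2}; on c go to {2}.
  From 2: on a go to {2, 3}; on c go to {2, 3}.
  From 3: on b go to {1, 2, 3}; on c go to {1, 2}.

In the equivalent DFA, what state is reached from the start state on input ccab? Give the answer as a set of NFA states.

Start: {1}.
δ(1,c) = {2}.
Union: {2}.
After c: {2}.
δ(2,c) = {2, 3}.
Union: {2, 3}.
After c: {2, 3}.
δ(2,a) = {2, 3}; δ(3,a) = ∅.
Union: {2, 3}.
After a: {2, 3}.
δ(2,b) = ∅; δ(3,b) = {1, 2, 3}.
Union: {1, 2, 3}.
After b: {1, 2, 3}.

{1, 2, 3}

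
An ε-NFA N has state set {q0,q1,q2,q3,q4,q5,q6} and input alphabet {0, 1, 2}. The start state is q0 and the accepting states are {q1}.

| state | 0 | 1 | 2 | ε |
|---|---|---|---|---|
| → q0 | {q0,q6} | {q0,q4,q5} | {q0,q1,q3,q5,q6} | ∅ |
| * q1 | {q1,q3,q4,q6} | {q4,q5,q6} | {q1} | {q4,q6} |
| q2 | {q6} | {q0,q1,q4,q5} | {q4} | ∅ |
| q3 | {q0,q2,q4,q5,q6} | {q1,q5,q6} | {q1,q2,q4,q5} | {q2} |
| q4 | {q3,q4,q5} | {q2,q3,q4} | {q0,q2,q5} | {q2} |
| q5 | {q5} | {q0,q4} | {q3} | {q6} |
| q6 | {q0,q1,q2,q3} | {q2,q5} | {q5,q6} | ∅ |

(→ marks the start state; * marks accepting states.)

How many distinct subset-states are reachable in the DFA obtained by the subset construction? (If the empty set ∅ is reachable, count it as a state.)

5

Start state of the DFA: {q0} (ε-closure of the NFA start).
{q0} --0--> {q0,q6}  [new]
{q0} --1--> {q0,q2,q4,q5,q6}  [new]
{q0} --2--> {q0,q1,q2,q3,q4,q5,q6}  [new]
{q0,q6} --0--> {q0,q1,q2,q3,q4,q6}  [new]
{q0,q6} --1--> {q0,q2,q4,q5,q6}  [seen]
{q0,q6} --2--> {q0,q1,q2,q3,q4,q5,q6}  [seen]
{q0,q2,q4,q5,q6} --0--> {q0,q1,q2,q3,q4,q5,q6}  [seen]
{q0,q2,q4,q5,q6} --1--> {q0,q1,q2,q3,q4,q5,q6}  [seen]
{q0,q2,q4,q5,q6} --2--> {q0,q1,q2,q3,q4,q5,q6}  [seen]
{q0,q1,q2,q3,q4,q5,q6} --0--> {q0,q1,q2,q3,q4,q5,q6}  [seen]
{q0,q1,q2,q3,q4,q5,q6} --1--> {q0,q1,q2,q3,q4,q5,q6}  [seen]
{q0,q1,q2,q3,q4,q5,q6} --2--> {q0,q1,q2,q3,q4,q5,q6}  [seen]
{q0,q1,q2,q3,q4,q6} --0--> {q0,q1,q2,q3,q4,q5,q6}  [seen]
{q0,q1,q2,q3,q4,q6} --1--> {q0,q1,q2,q3,q4,q5,q6}  [seen]
{q0,q1,q2,q3,q4,q6} --2--> {q0,q1,q2,q3,q4,q5,q6}  [seen]
Reachable DFA states: {q0}, {q0,q6}, {q0,q2,q4,q5,q6}, {q0,q1,q2,q3,q4,q5,q6}, {q0,q1,q2,q3,q4,q6}.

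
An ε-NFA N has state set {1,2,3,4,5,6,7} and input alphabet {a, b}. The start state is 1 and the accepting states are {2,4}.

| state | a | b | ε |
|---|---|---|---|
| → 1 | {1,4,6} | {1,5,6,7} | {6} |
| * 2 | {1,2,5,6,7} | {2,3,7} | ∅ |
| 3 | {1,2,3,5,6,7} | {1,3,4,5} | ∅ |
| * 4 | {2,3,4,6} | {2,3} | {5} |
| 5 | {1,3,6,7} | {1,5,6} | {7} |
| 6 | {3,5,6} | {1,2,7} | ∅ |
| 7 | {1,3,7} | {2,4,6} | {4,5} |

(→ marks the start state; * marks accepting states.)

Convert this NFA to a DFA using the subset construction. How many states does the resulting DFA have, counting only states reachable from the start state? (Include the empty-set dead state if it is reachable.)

Start state of the DFA: {1,6} (ε-closure of the NFA start).
{1,6} --a--> {1,3,4,5,6,7}  [new]
{1,6} --b--> {1,2,4,5,6,7}  [new]
{1,3,4,5,6,7} --a--> {1,2,3,4,5,6,7}  [new]
{1,3,4,5,6,7} --b--> {1,2,3,4,5,6,7}  [seen]
{1,2,4,5,6,7} --a--> {1,2,3,4,5,6,7}  [seen]
{1,2,4,5,6,7} --b--> {1,2,3,4,5,6,7}  [seen]
{1,2,3,4,5,6,7} --a--> {1,2,3,4,5,6,7}  [seen]
{1,2,3,4,5,6,7} --b--> {1,2,3,4,5,6,7}  [seen]
Reachable DFA states: {1,6}, {1,3,4,5,6,7}, {1,2,4,5,6,7}, {1,2,3,4,5,6,7}.

4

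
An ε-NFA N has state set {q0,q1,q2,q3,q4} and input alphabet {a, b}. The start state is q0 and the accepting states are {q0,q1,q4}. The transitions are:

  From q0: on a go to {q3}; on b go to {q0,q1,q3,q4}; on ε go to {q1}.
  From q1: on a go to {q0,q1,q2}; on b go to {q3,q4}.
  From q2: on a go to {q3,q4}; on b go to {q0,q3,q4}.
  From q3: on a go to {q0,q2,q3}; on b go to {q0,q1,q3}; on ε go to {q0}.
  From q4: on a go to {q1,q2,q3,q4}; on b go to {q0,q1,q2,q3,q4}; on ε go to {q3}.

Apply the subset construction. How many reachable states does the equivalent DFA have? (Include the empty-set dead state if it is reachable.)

4

Start state of the DFA: {q0,q1} (ε-closure of the NFA start).
{q0,q1} --a--> {q0,q1,q2,q3}  [new]
{q0,q1} --b--> {q0,q1,q3,q4}  [new]
{q0,q1,q2,q3} --a--> {q0,q1,q2,q3,q4}  [new]
{q0,q1,q2,q3} --b--> {q0,q1,q3,q4}  [seen]
{q0,q1,q3,q4} --a--> {q0,q1,q2,q3,q4}  [seen]
{q0,q1,q3,q4} --b--> {q0,q1,q2,q3,q4}  [seen]
{q0,q1,q2,q3,q4} --a--> {q0,q1,q2,q3,q4}  [seen]
{q0,q1,q2,q3,q4} --b--> {q0,q1,q2,q3,q4}  [seen]
Reachable DFA states: {q0,q1}, {q0,q1,q2,q3}, {q0,q1,q3,q4}, {q0,q1,q2,q3,q4}.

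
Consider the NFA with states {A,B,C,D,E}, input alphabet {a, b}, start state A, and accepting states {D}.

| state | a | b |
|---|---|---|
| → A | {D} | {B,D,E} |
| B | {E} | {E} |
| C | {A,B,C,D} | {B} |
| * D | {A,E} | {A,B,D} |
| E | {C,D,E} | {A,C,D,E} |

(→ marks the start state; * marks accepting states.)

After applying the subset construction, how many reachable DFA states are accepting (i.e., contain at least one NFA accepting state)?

Start state of the DFA: {A}.
{A} --a--> {D}  [new]
{A} --b--> {B,D,E}  [new]
{D} --a--> {A,E}  [new]
{D} --b--> {A,B,D}  [new]
{B,D,E} --a--> {A,C,D,E}  [new]
{B,D,E} --b--> {A,B,C,D,E}  [new]
{A,E} --a--> {C,D,E}  [new]
{A,E} --b--> {A,B,C,D,E}  [seen]
{A,B,D} --a--> {A,D,E}  [new]
{A,B,D} --b--> {A,B,D,E}  [new]
{A,C,D,E} --a--> {A,B,C,D,E}  [seen]
{A,C,D,E} --b--> {A,B,C,D,E}  [seen]
{A,B,C,D,E} --a--> {A,B,C,D,E}  [seen]
{A,B,C,D,E} --b--> {A,B,C,D,E}  [seen]
{C,D,E} --a--> {A,B,C,D,E}  [seen]
{C,D,E} --b--> {A,B,C,D,E}  [seen]
{A,D,E} --a--> {A,C,D,E}  [seen]
{A,D,E} --b--> {A,B,C,D,E}  [seen]
{A,B,D,E} --a--> {A,C,D,E}  [seen]
{A,B,D,E} --b--> {A,B,C,D,E}  [seen]
Reachable DFA states: {A}, {D}, {B,D,E}, {A,E}, {A,B,D}, {A,C,D,E}, {A,B,C,D,E}, {C,D,E}, {A,D,E}, {A,B,D,E}.
Accepting DFA states (contain an NFA accepting state): {D}, {B,D,E}, {A,B,D}, {A,C,D,E}, {A,B,C,D,E}, {C,D,E}, {A,D,E}, {A,B,D,E}.

8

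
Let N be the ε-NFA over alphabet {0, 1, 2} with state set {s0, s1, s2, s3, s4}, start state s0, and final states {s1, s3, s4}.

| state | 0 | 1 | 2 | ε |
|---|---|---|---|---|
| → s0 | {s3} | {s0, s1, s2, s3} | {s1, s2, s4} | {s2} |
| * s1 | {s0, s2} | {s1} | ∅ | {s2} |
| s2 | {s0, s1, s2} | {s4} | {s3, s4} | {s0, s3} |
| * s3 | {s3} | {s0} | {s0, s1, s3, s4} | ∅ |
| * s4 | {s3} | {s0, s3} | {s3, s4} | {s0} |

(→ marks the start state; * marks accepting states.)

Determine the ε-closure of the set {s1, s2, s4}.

Begin with {s1, s2, s4}.
s2 →ε {s0, s3}; add s0, s3.
ε-closure = {s0, s1, s2, s3, s4}.

{s0, s1, s2, s3, s4}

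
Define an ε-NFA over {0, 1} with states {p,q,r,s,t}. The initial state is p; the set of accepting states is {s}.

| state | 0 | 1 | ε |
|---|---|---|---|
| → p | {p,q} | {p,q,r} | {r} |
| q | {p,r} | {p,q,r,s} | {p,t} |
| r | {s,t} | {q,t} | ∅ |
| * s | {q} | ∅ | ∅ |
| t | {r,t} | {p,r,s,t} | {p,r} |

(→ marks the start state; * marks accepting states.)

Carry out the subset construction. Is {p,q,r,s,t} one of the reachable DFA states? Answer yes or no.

Start state of the DFA: {p,r} (ε-closure of the NFA start).
{p,r} --0--> {p,q,r,s,t}  [new]
{p,r} --1--> {p,q,r,t}  [new]
{p,q,r,s,t} --0--> {p,q,r,s,t}  [seen]
{p,q,r,s,t} --1--> {p,q,r,s,t}  [seen]
{p,q,r,t} --0--> {p,q,r,s,t}  [seen]
{p,q,r,t} --1--> {p,q,r,s,t}  [seen]
Reachable DFA states: {p,r}, {p,q,r,s,t}, {p,q,r,t}.
{p,q,r,s,t} is among them.

yes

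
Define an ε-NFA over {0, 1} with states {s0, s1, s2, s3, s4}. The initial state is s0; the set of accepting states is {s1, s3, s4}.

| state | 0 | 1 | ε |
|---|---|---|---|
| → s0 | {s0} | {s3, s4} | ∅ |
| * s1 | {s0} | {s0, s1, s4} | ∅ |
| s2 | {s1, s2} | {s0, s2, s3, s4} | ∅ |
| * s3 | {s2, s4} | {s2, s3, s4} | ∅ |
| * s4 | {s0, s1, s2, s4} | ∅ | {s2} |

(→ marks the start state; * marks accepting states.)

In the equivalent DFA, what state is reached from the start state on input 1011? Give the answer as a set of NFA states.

Start: {s0}.
δ(s0,1) = {s3, s4}.
Union: {s3, s4}.
ε-closure gives {s2, s3, s4}.
After 1: {s2, s3, s4}.
δ(s2,0) = {s1, s2}; δ(s3,0) = {s2, s4}; δ(s4,0) = {s0, s1, s2, s4}.
Union: {s0, s1, s2, s4}.
After 0: {s0, s1, s2, s4}.
δ(s0,1) = {s3, s4}; δ(s1,1) = {s0, s1, s4}; δ(s2,1) = {s0, s2, s3, s4}; δ(s4,1) = ∅.
Union: {s0, s1, s2, s3, s4}.
After 1: {s0, s1, s2, s3, s4}.
δ(s0,1) = {s3, s4}; δ(s1,1) = {s0, s1, s4}; δ(s2,1) = {s0, s2, s3, s4}; δ(s3,1) = {s2, s3, s4}; δ(s4,1) = ∅.
Union: {s0, s1, s2, s3, s4}.
After 1: {s0, s1, s2, s3, s4}.

{s0, s1, s2, s3, s4}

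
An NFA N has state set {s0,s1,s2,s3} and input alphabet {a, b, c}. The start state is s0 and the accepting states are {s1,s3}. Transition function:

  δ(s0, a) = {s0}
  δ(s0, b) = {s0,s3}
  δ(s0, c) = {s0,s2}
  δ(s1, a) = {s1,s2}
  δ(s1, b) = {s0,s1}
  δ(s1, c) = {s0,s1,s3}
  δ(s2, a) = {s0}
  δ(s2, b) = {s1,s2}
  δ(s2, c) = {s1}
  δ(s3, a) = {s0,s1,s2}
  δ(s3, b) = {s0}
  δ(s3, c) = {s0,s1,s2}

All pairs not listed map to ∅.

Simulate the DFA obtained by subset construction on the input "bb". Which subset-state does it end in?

{s0,s3}

Start: {s0}.
δ(s0,b) = {s0,s3}.
Union: {s0,s3}.
After b: {s0,s3}.
δ(s0,b) = {s0,s3}; δ(s3,b) = {s0}.
Union: {s0,s3}.
After b: {s0,s3}.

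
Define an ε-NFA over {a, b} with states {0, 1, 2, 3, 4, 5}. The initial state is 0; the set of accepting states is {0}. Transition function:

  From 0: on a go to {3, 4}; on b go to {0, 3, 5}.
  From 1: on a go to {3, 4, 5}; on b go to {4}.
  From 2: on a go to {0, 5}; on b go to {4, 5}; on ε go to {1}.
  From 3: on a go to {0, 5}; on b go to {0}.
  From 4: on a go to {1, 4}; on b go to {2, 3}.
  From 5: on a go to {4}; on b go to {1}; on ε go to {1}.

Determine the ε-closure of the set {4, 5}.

Begin with {4, 5}.
5 →ε {1}; add 1.
ε-closure = {1, 4, 5}.

{1, 4, 5}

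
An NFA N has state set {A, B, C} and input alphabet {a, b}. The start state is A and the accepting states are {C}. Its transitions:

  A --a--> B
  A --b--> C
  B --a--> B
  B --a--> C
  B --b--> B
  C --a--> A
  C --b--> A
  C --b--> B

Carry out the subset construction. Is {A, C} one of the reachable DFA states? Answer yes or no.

Start state of the DFA: {A}.
{A} --a--> {B}  [new]
{A} --b--> {C}  [new]
{B} --a--> {B, C}  [new]
{B} --b--> {B}  [seen]
{C} --a--> {A}  [seen]
{C} --b--> {A, B}  [new]
{B, C} --a--> {A, B, C}  [new]
{B, C} --b--> {A, B}  [seen]
{A, B} --a--> {B, C}  [seen]
{A, B} --b--> {B, C}  [seen]
{A, B, C} --a--> {A, B, C}  [seen]
{A, B, C} --b--> {A, B, C}  [seen]
Reachable DFA states: {A}, {B}, {C}, {B, C}, {A, B}, {A, B, C}.
{A, C} is not among them.

no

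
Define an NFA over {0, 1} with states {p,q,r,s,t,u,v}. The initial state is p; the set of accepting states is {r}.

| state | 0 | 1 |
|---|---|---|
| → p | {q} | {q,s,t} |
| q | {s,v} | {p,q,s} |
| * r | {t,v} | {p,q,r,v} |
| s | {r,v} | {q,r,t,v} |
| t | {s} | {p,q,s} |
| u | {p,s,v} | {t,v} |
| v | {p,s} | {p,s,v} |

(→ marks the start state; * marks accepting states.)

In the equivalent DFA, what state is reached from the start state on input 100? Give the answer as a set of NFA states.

{p,r,s,t,v}

Start: {p}.
δ(p,1) = {q,s,t}.
Union: {q,s,t}.
After 1: {q,s,t}.
δ(q,0) = {s,v}; δ(s,0) = {r,v}; δ(t,0) = {s}.
Union: {r,s,v}.
After 0: {r,s,v}.
δ(r,0) = {t,v}; δ(s,0) = {r,v}; δ(v,0) = {p,s}.
Union: {p,r,s,t,v}.
After 0: {p,r,s,t,v}.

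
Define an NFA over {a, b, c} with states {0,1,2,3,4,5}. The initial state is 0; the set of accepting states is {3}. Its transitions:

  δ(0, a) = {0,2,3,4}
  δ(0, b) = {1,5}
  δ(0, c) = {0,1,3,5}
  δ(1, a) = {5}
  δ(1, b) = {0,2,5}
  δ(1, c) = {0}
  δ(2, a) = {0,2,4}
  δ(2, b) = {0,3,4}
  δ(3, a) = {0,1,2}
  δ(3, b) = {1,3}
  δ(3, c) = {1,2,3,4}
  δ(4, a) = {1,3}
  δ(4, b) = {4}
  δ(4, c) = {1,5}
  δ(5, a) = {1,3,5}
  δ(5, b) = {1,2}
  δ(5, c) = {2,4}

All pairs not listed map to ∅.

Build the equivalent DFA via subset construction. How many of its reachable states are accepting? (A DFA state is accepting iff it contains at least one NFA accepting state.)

Start state of the DFA: {0}.
{0} --a--> {0,2,3,4}  [new]
{0} --b--> {1,5}  [new]
{0} --c--> {0,1,3,5}  [new]
{0,2,3,4} --a--> {0,1,2,3,4}  [new]
{0,2,3,4} --b--> {0,1,3,4,5}  [new]
{0,2,3,4} --c--> {0,1,2,3,4,5}  [new]
{1,5} --a--> {1,3,5}  [new]
{1,5} --b--> {0,1,2,5}  [new]
{1,5} --c--> {0,2,4}  [new]
{0,1,3,5} --a--> {0,1,2,3,4,5}  [seen]
{0,1,3,5} --b--> {0,1,2,3,5}  [new]
{0,1,3,5} --c--> {0,1,2,3,4,5}  [seen]
{0,1,2,3,4} --a--> {0,1,2,3,4,5}  [seen]
{0,1,2,3,4} --b--> {0,1,2,3,4,5}  [seen]
{0,1,2,3,4} --c--> {0,1,2,3,4,5}  [seen]
{0,1,3,4,5} --a--> {0,1,2,3,4,5}  [seen]
{0,1,3,4,5} --b--> {0,1,2,3,4,5}  [seen]
{0,1,3,4,5} --c--> {0,1,2,3,4,5}  [seen]
{0,1,2,3,4,5} --a--> {0,1,2,3,4,5}  [seen]
{0,1,2,3,4,5} --b--> {0,1,2,3,4,5}  [seen]
{0,1,2,3,4,5} --c--> {0,1,2,3,4,5}  [seen]
{1,3,5} --a--> {0,1,2,3,5}  [seen]
{1,3,5} --b--> {0,1,2,3,5}  [seen]
{1,3,5} --c--> {0,1,2,3,4}  [seen]
{0,1,2,5} --a--> {0,1,2,3,4,5}  [seen]
{0,1,2,5} --b--> {0,1,2,3,4,5}  [seen]
{0,1,2,5} --c--> {0,1,2,3,4,5}  [seen]
{0,2,4} --a--> {0,1,2,3,4}  [seen]
{0,2,4} --b--> {0,1,3,4,5}  [seen]
{0,2,4} --c--> {0,1,3,5}  [seen]
{0,1,2,3,5} --a--> {0,1,2,3,4,5}  [seen]
{0,1,2,3,5} --b--> {0,1,2,3,4,5}  [seen]
{0,1,2,3,5} --c--> {0,1,2,3,4,5}  [seen]
Reachable DFA states: {0}, {0,2,3,4}, {1,5}, {0,1,3,5}, {0,1,2,3,4}, {0,1,3,4,5}, {0,1,2,3,4,5}, {1,3,5}, {0,1,2,5}, {0,2,4}, {0,1,2,3,5}.
Accepting DFA states (contain an NFA accepting state): {0,2,3,4}, {0,1,3,5}, {0,1,2,3,4}, {0,1,3,4,5}, {0,1,2,3,4,5}, {1,3,5}, {0,1,2,3,5}.

7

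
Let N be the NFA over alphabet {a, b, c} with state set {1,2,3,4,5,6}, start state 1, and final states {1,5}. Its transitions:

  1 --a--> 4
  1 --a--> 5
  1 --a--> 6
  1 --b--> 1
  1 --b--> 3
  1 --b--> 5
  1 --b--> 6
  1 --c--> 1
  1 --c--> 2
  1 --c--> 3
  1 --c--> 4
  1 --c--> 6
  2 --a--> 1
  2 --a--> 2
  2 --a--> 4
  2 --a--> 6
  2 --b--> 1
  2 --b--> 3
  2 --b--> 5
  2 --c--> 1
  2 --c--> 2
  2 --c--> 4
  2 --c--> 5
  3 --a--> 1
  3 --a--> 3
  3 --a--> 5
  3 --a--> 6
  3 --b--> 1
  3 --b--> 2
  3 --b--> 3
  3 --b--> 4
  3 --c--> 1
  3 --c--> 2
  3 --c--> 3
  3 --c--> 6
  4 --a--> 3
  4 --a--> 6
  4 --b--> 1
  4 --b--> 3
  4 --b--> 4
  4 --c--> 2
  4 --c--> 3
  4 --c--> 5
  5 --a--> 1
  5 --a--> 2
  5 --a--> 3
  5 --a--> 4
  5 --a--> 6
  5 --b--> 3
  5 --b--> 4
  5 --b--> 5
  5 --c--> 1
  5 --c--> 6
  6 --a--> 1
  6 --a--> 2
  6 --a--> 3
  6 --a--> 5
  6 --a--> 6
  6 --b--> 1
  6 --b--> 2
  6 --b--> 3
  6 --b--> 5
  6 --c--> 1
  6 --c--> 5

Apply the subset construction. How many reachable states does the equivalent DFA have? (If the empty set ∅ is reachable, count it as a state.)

7

Start state of the DFA: {1}.
{1} --a--> {4,5,6}  [new]
{1} --b--> {1,3,5,6}  [new]
{1} --c--> {1,2,3,4,6}  [new]
{4,5,6} --a--> {1,2,3,4,5,6}  [new]
{4,5,6} --b--> {1,2,3,4,5}  [new]
{4,5,6} --c--> {1,2,3,5,6}  [new]
{1,3,5,6} --a--> {1,2,3,4,5,6}  [seen]
{1,3,5,6} --b--> {1,2,3,4,5,6}  [seen]
{1,3,5,6} --c--> {1,2,3,4,5,6}  [seen]
{1,2,3,4,6} --a--> {1,2,3,4,5,6}  [seen]
{1,2,3,4,6} --b--> {1,2,3,4,5,6}  [seen]
{1,2,3,4,6} --c--> {1,2,3,4,5,6}  [seen]
{1,2,3,4,5,6} --a--> {1,2,3,4,5,6}  [seen]
{1,2,3,4,5,6} --b--> {1,2,3,4,5,6}  [seen]
{1,2,3,4,5,6} --c--> {1,2,3,4,5,6}  [seen]
{1,2,3,4,5} --a--> {1,2,3,4,5,6}  [seen]
{1,2,3,4,5} --b--> {1,2,3,4,5,6}  [seen]
{1,2,3,4,5} --c--> {1,2,3,4,5,6}  [seen]
{1,2,3,5,6} --a--> {1,2,3,4,5,6}  [seen]
{1,2,3,5,6} --b--> {1,2,3,4,5,6}  [seen]
{1,2,3,5,6} --c--> {1,2,3,4,5,6}  [seen]
Reachable DFA states: {1}, {4,5,6}, {1,3,5,6}, {1,2,3,4,6}, {1,2,3,4,5,6}, {1,2,3,4,5}, {1,2,3,5,6}.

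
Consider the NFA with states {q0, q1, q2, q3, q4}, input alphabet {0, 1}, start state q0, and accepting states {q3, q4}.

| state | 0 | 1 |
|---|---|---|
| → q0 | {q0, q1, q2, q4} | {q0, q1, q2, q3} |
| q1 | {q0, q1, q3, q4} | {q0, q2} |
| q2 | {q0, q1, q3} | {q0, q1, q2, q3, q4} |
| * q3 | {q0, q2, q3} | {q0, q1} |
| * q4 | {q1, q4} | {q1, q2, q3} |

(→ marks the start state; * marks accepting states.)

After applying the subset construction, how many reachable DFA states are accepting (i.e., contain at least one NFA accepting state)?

3

Start state of the DFA: {q0}.
{q0} --0--> {q0, q1, q2, q4}  [new]
{q0} --1--> {q0, q1, q2, q3}  [new]
{q0, q1, q2, q4} --0--> {q0, q1, q2, q3, q4}  [new]
{q0, q1, q2, q4} --1--> {q0, q1, q2, q3, q4}  [seen]
{q0, q1, q2, q3} --0--> {q0, q1, q2, q3, q4}  [seen]
{q0, q1, q2, q3} --1--> {q0, q1, q2, q3, q4}  [seen]
{q0, q1, q2, q3, q4} --0--> {q0, q1, q2, q3, q4}  [seen]
{q0, q1, q2, q3, q4} --1--> {q0, q1, q2, q3, q4}  [seen]
Reachable DFA states: {q0}, {q0, q1, q2, q4}, {q0, q1, q2, q3}, {q0, q1, q2, q3, q4}.
Accepting DFA states (contain an NFA accepting state): {q0, q1, q2, q4}, {q0, q1, q2, q3}, {q0, q1, q2, q3, q4}.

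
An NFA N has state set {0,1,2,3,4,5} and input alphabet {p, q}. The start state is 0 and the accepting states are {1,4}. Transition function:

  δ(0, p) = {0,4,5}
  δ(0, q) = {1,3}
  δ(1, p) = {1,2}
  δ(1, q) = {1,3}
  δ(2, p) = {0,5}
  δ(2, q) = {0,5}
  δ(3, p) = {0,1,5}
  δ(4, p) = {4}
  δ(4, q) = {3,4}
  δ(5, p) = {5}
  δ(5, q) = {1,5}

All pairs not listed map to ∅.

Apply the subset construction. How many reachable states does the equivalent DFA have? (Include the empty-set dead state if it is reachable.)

Start state of the DFA: {0}.
{0} --p--> {0,4,5}  [new]
{0} --q--> {1,3}  [new]
{0,4,5} --p--> {0,4,5}  [seen]
{0,4,5} --q--> {1,3,4,5}  [new]
{1,3} --p--> {0,1,2,5}  [new]
{1,3} --q--> {1,3}  [seen]
{1,3,4,5} --p--> {0,1,2,4,5}  [new]
{1,3,4,5} --q--> {1,3,4,5}  [seen]
{0,1,2,5} --p--> {0,1,2,4,5}  [seen]
{0,1,2,5} --q--> {0,1,3,5}  [new]
{0,1,2,4,5} --p--> {0,1,2,4,5}  [seen]
{0,1,2,4,5} --q--> {0,1,3,4,5}  [new]
{0,1,3,5} --p--> {0,1,2,4,5}  [seen]
{0,1,3,5} --q--> {1,3,5}  [new]
{0,1,3,4,5} --p--> {0,1,2,4,5}  [seen]
{0,1,3,4,5} --q--> {1,3,4,5}  [seen]
{1,3,5} --p--> {0,1,2,5}  [seen]
{1,3,5} --q--> {1,3,5}  [seen]
Reachable DFA states: {0}, {0,4,5}, {1,3}, {1,3,4,5}, {0,1,2,5}, {0,1,2,4,5}, {0,1,3,5}, {0,1,3,4,5}, {1,3,5}.

9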